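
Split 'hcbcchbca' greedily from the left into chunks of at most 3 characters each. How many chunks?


'hcbcchbca' has 9 characters.
Chunking with max size 3:
  Chunk 1: 'hcb' (positions 0-2)
  Chunk 2: 'cch' (positions 3-5)
  Chunk 3: 'bca' (positions 6-8)
Total chunks: ceil(9 / 3) = 3

3


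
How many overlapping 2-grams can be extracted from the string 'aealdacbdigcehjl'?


String 'aealdacbdigcehjl' has length L = 16.
Number of overlapping n-grams = L - n + 1
Substituting: 16 - 2 + 1 = 15

15


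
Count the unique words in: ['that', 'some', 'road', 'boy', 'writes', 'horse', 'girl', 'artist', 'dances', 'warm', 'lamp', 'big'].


Listing all tokens and tracking unique types:
  Token 1: 'that' -> NEW (unique so far: 1)
  Token 2: 'some' -> NEW (unique so far: 2)
  Token 3: 'road' -> NEW (unique so far: 3)
  Token 4: 'boy' -> NEW (unique so far: 4)
  Token 5: 'writes' -> NEW (unique so far: 5)
  Token 6: 'horse' -> NEW (unique so far: 6)
  Token 7: 'girl' -> NEW (unique so far: 7)
  Token 8: 'artist' -> NEW (unique so far: 8)
  Token 9: 'dances' -> NEW (unique so far: 9)
  Token 10: 'warm' -> NEW (unique so far: 10)
  Token 11: 'lamp' -> NEW (unique so far: 11)
  Token 12: 'big' -> NEW (unique so far: 12)
Unique types: ('artist', 'big', 'boy', 'dances', 'girl', 'horse', 'lamp', 'road', 'some', 'that', 'warm', 'writes')
Vocabulary size: 12

12


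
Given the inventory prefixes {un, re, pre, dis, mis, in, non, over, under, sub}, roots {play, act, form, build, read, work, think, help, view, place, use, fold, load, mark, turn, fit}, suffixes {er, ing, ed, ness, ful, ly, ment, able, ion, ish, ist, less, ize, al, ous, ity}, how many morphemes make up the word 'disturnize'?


Segmenting 'disturnize' against the inventory:
  'dis' -> prefix (morpheme 1)
  'turn' -> root (morpheme 2)
  'ize' -> suffix (morpheme 3)
Total morphemes: 3

3


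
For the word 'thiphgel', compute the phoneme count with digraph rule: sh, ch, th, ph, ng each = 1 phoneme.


Parsing 'thiphgel' greedily, digraphs first:
  'th' -> digraph (1 consonant phoneme) (phonemes so far: 1)
  'i' -> vowel phoneme (phonemes so far: 2)
  'ph' -> digraph (1 consonant phoneme) (phonemes so far: 3)
  'g' -> consonant phoneme (phonemes so far: 4)
  'e' -> vowel phoneme (phonemes so far: 5)
  'l' -> consonant phoneme (phonemes so far: 6)
Total phonemes: 6

6


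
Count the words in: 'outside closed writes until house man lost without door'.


Counting words by splitting on spaces:
  Word 1: 'outside'
  Word 2: 'closed'
  Word 3: 'writes'
  Word 4: 'until'
  Word 5: 'house'
  Word 6: 'man'
  Word 7: 'lost'
  Word 8: 'without'
  Word 9: 'door'
Total words: 9

9


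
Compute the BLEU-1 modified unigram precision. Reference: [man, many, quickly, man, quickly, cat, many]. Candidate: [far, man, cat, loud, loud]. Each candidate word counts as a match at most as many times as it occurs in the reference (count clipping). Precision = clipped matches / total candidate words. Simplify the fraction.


Reference word counts: {'cat': 1, 'man': 2, 'many': 2, 'quickly': 2}
Checking each candidate word (with clipping):
  'far' -> not in reference -> no match (matches: 0)
  'man' -> in reference (ref count 2, used 1/2) -> match (matches: 1)
  'cat' -> in reference (ref count 1, used 1/1) -> match (matches: 2)
  'loud' -> not in reference -> no match (matches: 2)
  'loud' -> not in reference -> no match (matches: 2)
Clipped matches: 2, Candidate length: 5
Precision = 2/5

2/5


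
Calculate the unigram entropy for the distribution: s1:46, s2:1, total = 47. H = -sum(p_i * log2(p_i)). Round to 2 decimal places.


Computing entropy H = -sum(p_i * log2(p_i)):
  s1: p = 46/47 = 0.9787, -p*log2(p) = 0.0304
  s2: p = 1/47 = 0.0213, -p*log2(p) = 0.1182
H = sum of terms = 0.1486
Rounded to 2 decimals: 0.15

0.15


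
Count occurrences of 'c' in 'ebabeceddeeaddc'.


Scanning 'ebabeceddeeaddc' for 'c':
  Position 5: 'c' -> MATCH (count: 1)
  Position 14: 'c' -> MATCH (count: 2)
Total occurrences of 'c': 2

2


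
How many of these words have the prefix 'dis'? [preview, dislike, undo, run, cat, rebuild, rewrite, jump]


Checking each word for prefix 'dis':
  'preview' -> no (count: 0)
  'dislike' -> YES, starts with 'dis' (count: 1)
  'undo' -> no (count: 1)
  'run' -> no (count: 1)
  'cat' -> no (count: 1)
  'rebuild' -> no (count: 1)
  'rewrite' -> no (count: 1)
  'jump' -> no (count: 1)
Total with prefix 'dis': 1

1


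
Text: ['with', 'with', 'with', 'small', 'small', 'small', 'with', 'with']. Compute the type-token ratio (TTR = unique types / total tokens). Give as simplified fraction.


Tokens: 8
Unique types: ('small', 'with') = 2
TTR = 2/8
Simplify: divide both by 2 -> 1/4
TTR = 1/4

1/4


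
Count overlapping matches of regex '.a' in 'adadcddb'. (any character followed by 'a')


Pattern: .a means any character followed by 'a'.
Scanning 'adadcddb' position-by-position:
  Pos 0: window 'ad' -> no
  Pos 1: window 'da' -> MATCH
  Pos 2: window 'ad' -> no
  Pos 3: window 'dc' -> no
  Pos 4: window 'cd' -> no
  Pos 5: window 'dd' -> no
  Pos 6: window 'db' -> no
  Pos 7: window 'b' -> no
Total matches: 1

1


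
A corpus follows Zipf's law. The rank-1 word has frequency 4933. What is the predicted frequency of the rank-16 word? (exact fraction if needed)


Zipf's law: freq(rank) = f1 / rank
f1 = 4933, rank = 16
freq = 4933 / 16
GCD(4933, 16) = 1
Simplified: 4933/16

4933/16


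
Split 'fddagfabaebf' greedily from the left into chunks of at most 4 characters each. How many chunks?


'fddagfabaebf' has 12 characters.
Chunking with max size 4:
  Chunk 1: 'fdda' (positions 0-3)
  Chunk 2: 'gfab' (positions 4-7)
  Chunk 3: 'aebf' (positions 8-11)
Total chunks: ceil(12 / 4) = 3

3


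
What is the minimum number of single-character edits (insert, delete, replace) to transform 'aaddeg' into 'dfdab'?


Building DP table for s1='aaddeg' (len 6) and s2='dfdab' (len 5):
       d  f  d  a  b
    0  1  2  3  4  5
  a 1  1  2  3  3  4
  a 2  2  2  3  3  4
  d 3  2  3  2  3  4
  d 4  3  3  3  3  4
  e 5  4  4  4  4  4
  g 6  5  5  5  5  5
Edit distance = dp[6][5] = 5

5


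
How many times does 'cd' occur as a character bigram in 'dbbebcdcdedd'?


Scanning 'dbbebcdcdedd' for bigram 'cd':
  Position 0: 'db' -> no
  Position 1: 'bb' -> no
  Position 2: 'be' -> no
  Position 3: 'eb' -> no
  Position 4: 'bc' -> no
  Position 5: 'cd' -> MATCH
  Position 6: 'dc' -> no
  Position 7: 'cd' -> MATCH
  Position 8: 'de' -> no
  Position 9: 'ed' -> no
  Position 10: 'dd' -> no
Total matches: 2

2


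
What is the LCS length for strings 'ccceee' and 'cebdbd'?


DP table for LCS of 'ccceee' and 'cebdbd':
       c  e  b  d  b  d
    0  0  0  0  0  0  0
  c 0  1  1  1  1  1  1
  c 0  1  1  1  1  1  1
  c 0  1  1  1  1  1  1
  e 0  1  2  2  2  2  2
  e 0  1  2  2  2  2  2
  e 0  1  2  2  2  2  2
LCS: 'ce'
LCS length = 2

2


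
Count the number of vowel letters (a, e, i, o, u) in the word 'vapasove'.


Scanning each character of 'vapasove':
  Position 1: 'v' -> consonant (running count: 0)
  Position 2: 'a' -> vowel (running count: 1)
  Position 3: 'p' -> consonant (running count: 1)
  Position 4: 'a' -> vowel (running count: 2)
  Position 5: 's' -> consonant (running count: 2)
  Position 6: 'o' -> vowel (running count: 3)
  Position 7: 'v' -> consonant (running count: 3)
  Position 8: 'e' -> vowel (running count: 4)
Total vowels: 4

4


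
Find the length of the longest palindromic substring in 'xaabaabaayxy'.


Scanning 'xaabaabaayxy' for palindromic substrings.
Substring at positions 1-8: 'aabaabaa'.
Check: reverse('aabaabaa') = 'aabaabaa' -> palindrome confirmed.
Neighbouring characters ('x' / 'y') break symmetry, so it cannot extend further.
No longer palindromic substring exists; longest length = 8

8


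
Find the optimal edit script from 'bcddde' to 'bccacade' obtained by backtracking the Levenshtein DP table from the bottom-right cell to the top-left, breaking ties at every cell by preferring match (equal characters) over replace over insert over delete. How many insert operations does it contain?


Edit distance = 4. Backtracking from cell (6, 8) with preference match > replace > insert > delete,
then listing the resulting alignment 'bcddde' -> 'bccacade' left to right:
  Step 1: keep 'b'
  Step 2: insert 'c' [insertion #1]
  Step 3: keep 'c'
  Step 4: insert 'a' [insertion #2]
  Step 5: replace d->c
  Step 6: replace d->a
  Step 7: keep 'd'
  Step 8: keep 'e'
Total insertions: 2

2


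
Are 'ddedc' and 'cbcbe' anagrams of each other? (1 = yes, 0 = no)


Sort characters of 'ddedc': 'cddde'
Sort characters of 'cbcbe': 'bbcce'
Sorted forms differ -> they are NOT anagrams
Result: 0

0


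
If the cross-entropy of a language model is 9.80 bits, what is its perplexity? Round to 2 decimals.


Perplexity formula: PP = 2^H
H = 9.80
PP = 2^9.80
Decompose: 2^9.80 = 2^9 * 2^0.80
2^9 = 512, 2^0.80 ~ 1.7411011
PP ~ 512 * 1.7411011 = 891.4437632
Rounded to 2 decimals: 891.44

891.44


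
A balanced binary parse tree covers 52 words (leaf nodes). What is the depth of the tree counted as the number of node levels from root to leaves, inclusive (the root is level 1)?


In a balanced binary tree with n leaves the deepest leaf is ceil(log2(n)) edges below the root,
so counting node levels inclusive of root and leaves gives ceil(log2(n)) + 1 levels.
log2(52) = 5.7004
ceil(5.7004) = 6
levels = 6 + 1 = 7

7


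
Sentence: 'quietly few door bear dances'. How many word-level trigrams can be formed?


Word trigrams from [5] words:
  Trigram 1: (quietly few door)
  Trigram 2: (few door bear)
  Trigram 3: (door bear dances)
Total word trigrams: 5 - 2 = 3

3


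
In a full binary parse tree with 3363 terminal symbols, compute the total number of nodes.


Leaf nodes (terminals): 3363
Internal nodes = n - 1 = 3363 - 1 = 3362
Total = leaves + internal = 3363 + 3362 = 6725

6725


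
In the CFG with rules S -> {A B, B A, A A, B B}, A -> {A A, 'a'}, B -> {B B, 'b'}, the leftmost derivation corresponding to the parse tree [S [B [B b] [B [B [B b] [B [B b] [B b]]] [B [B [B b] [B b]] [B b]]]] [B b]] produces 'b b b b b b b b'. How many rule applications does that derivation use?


Every bracketed nonterminal node [X ...] in the tree is produced by exactly one rule application.
Reading the tree off as a leftmost derivation:
  Step 1: S  =>  B B   (applied S -> B B)
  Step 2: B B  =>  B B B   (applied B -> B B)
  Step 3: B B B  =>  b B B   (applied B -> b)
  Step 4: b B B  =>  b B B B   (applied B -> B B)
  Step 5: b B B B  =>  b B B B B   (applied B -> B B)
  Step 6: b B B B B  =>  b b B B B   (applied B -> b)
  Step 7: b b B B B  =>  b b B B B B   (applied B -> B B)
  Step 8: b b B B B B  =>  b b b B B B   (applied B -> b)
  Step 9: b b b B B B  =>  b b b b B B   (applied B -> b)
  Step 10: b b b b B B  =>  b b b b B B B   (applied B -> B B)
  Step 11: b b b b B B B  =>  b b b b B B B B   (applied B -> B B)
  Step 12: b b b b B B B B  =>  b b b b b B B B   (applied B -> b)
  Step 13: b b b b b B B B  =>  b b b b b b B B   (applied B -> b)
  Step 14: b b b b b b B B  =>  b b b b b b b B   (applied B -> b)
  Step 15: b b b b b b b B  =>  b b b b b b b b   (applied B -> b)
Final yield: b b b b b b b b
Total rewrite steps: 15

15


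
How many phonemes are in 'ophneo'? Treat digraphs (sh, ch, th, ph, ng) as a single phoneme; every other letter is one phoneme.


Parsing 'ophneo' greedily, digraphs first:
  'o' -> vowel phoneme (phonemes so far: 1)
  'ph' -> digraph (1 consonant phoneme) (phonemes so far: 2)
  'n' -> consonant phoneme (phonemes so far: 3)
  'e' -> vowel phoneme (phonemes so far: 4)
  'o' -> vowel phoneme (phonemes so far: 5)
Total phonemes: 5

5


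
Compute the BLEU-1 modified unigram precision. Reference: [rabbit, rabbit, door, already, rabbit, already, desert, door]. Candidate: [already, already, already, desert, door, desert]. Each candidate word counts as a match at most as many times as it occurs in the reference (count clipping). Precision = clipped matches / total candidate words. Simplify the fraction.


Reference word counts: {'already': 2, 'desert': 1, 'door': 2, 'rabbit': 3}
Checking each candidate word (with clipping):
  'already' -> in reference (ref count 2, used 1/2) -> match (matches: 1)
  'already' -> in reference (ref count 2, used 2/2) -> match (matches: 2)
  'already' -> ref count 2 already used up (2/2) -> clipped, no match (matches: 2)
  'desert' -> in reference (ref count 1, used 1/1) -> match (matches: 3)
  'door' -> in reference (ref count 2, used 1/2) -> match (matches: 4)
  'desert' -> ref count 1 already used up (1/1) -> clipped, no match (matches: 4)
Clipped matches: 4, Candidate length: 6
Precision = 4/6 = 2/3

2/3


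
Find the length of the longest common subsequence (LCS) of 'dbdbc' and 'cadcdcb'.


DP table for LCS of 'dbdbc' and 'cadcdcb':
       c  a  d  c  d  c  b
    0  0  0  0  0  0  0  0
  d 0  0  0  1  1  1  1  1
  b 0  0  0  1  1  1  1  2
  d 0  0  0  1  1  2  2  2
  b 0  0  0  1  1  2  2  3
  c 0  1  1  1  2  2  3  3
LCS: 'ddb'
LCS length = 3

3


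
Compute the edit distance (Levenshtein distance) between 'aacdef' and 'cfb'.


Building DP table for s1='aacdef' (len 6) and s2='cfb' (len 3):
       c  f  b
    0  1  2  3
  a 1  1  2  3
  a 2  2  2  3
  c 3  2  3  3
  d 4  3  3  4
  e 5  4  4  4
  f 6  5  4  5
Edit distance = dp[6][3] = 5

5


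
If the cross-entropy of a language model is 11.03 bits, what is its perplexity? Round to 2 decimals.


Perplexity formula: PP = 2^H
H = 11.03
PP = 2^11.03
Decompose: 2^11.03 = 2^11 * 2^0.03
2^11 = 2048, 2^0.03 ~ 1.0210121
PP ~ 2048 * 1.0210121 = 2091.0327808
Rounded to 2 decimals: 2091.03

2091.03


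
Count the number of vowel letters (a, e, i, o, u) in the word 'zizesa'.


Scanning each character of 'zizesa':
  Position 1: 'z' -> consonant (running count: 0)
  Position 2: 'i' -> vowel (running count: 1)
  Position 3: 'z' -> consonant (running count: 1)
  Position 4: 'e' -> vowel (running count: 2)
  Position 5: 's' -> consonant (running count: 2)
  Position 6: 'a' -> vowel (running count: 3)
Total vowels: 3

3


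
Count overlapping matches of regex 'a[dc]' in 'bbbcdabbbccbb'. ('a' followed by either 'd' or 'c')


Pattern: a[dc] means 'a' followed by either 'd' or 'c'.
Scanning 'bbbcdabbbccbb' position-by-position:
  Pos 0: window 'bb' -> no
  Pos 1: window 'bb' -> no
  Pos 2: window 'bc' -> no
  Pos 3: window 'cd' -> no
  Pos 4: window 'da' -> no
  Pos 5: window 'ab' -> no
  Pos 6: window 'bb' -> no
  Pos 7: window 'bb' -> no
  Pos 8: window 'bc' -> no
  Pos 9: window 'cc' -> no
  Pos 10: window 'cb' -> no
  Pos 11: window 'bb' -> no
  Pos 12: window 'b' -> no
Total matches: 0

0


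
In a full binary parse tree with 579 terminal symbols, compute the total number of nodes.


Leaf nodes (terminals): 579
Internal nodes = n - 1 = 579 - 1 = 578
Total = leaves + internal = 579 + 578 = 1157

1157


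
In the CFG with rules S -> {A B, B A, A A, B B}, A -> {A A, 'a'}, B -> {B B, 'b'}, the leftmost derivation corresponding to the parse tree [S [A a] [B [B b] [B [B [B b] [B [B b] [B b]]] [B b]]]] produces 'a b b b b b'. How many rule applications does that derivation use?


Every bracketed nonterminal node [X ...] in the tree is produced by exactly one rule application.
Reading the tree off as a leftmost derivation:
  Step 1: S  =>  A B   (applied S -> A B)
  Step 2: A B  =>  a B   (applied A -> a)
  Step 3: a B  =>  a B B   (applied B -> B B)
  Step 4: a B B  =>  a b B   (applied B -> b)
  Step 5: a b B  =>  a b B B   (applied B -> B B)
  Step 6: a b B B  =>  a b B B B   (applied B -> B B)
  Step 7: a b B B B  =>  a b b B B   (applied B -> b)
  Step 8: a b b B B  =>  a b b B B B   (applied B -> B B)
  Step 9: a b b B B B  =>  a b b b B B   (applied B -> b)
  Step 10: a b b b B B  =>  a b b b b B   (applied B -> b)
  Step 11: a b b b b B  =>  a b b b b b   (applied B -> b)
Final yield: a b b b b b
Total rewrite steps: 11

11


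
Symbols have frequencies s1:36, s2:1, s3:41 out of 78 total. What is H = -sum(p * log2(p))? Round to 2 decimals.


Computing entropy H = -sum(p_i * log2(p_i)):
  s1: p = 36/78 = 0.4615, -p*log2(p) = 0.5148
  s2: p = 1/78 = 0.0128, -p*log2(p) = 0.0806
  s3: p = 41/78 = 0.5256, -p*log2(p) = 0.4877
H = sum of terms = 1.0831
Rounded to 2 decimals: 1.08

1.08


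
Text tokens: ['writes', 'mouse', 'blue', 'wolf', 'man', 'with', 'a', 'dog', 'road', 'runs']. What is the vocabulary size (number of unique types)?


Listing all tokens and tracking unique types:
  Token 1: 'writes' -> NEW (unique so far: 1)
  Token 2: 'mouse' -> NEW (unique so far: 2)
  Token 3: 'blue' -> NEW (unique so far: 3)
  Token 4: 'wolf' -> NEW (unique so far: 4)
  Token 5: 'man' -> NEW (unique so far: 5)
  Token 6: 'with' -> NEW (unique so far: 6)
  Token 7: 'a' -> NEW (unique so far: 7)
  Token 8: 'dog' -> NEW (unique so far: 8)
  Token 9: 'road' -> NEW (unique so far: 9)
  Token 10: 'runs' -> NEW (unique so far: 10)
Unique types: ('a', 'blue', 'dog', 'man', 'mouse', 'road', 'runs', 'with', 'wolf', 'writes')
Vocabulary size: 10

10


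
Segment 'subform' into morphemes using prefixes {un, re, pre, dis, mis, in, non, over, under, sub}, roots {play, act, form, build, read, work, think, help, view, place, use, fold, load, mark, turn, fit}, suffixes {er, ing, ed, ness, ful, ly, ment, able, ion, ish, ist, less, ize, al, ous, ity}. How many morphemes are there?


Segmenting 'subform' against the inventory:
  'sub' -> prefix (morpheme 1)
  'form' -> root (morpheme 2)
Total morphemes: 2

2


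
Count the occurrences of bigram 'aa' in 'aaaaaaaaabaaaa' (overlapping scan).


Scanning 'aaaaaaaaabaaaa' for bigram 'aa':
  Position 0: 'aa' -> MATCH
  Position 1: 'aa' -> MATCH
  Position 2: 'aa' -> MATCH
  Position 3: 'aa' -> MATCH
  Position 4: 'aa' -> MATCH
  Position 5: 'aa' -> MATCH
  Position 6: 'aa' -> MATCH
  Position 7: 'aa' -> MATCH
  Position 8: 'ab' -> no
  Position 9: 'ba' -> no
  Position 10: 'aa' -> MATCH
  Position 11: 'aa' -> MATCH
  Position 12: 'aa' -> MATCH
Total matches: 11

11


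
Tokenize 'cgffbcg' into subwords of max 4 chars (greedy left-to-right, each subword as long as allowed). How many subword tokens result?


'cgffbcg' has 7 characters.
Chunking with max size 4:
  Chunk 1: 'cgff' (positions 0-3)
  Chunk 2: 'bcg' (positions 4-6)
Total chunks: ceil(7 / 4) = 2

2


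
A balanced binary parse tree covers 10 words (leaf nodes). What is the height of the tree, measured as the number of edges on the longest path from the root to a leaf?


In a balanced binary tree with n leaves the deepest leaf is ceil(log2(n)) edges below the root.
log2(10) = 3.3219
ceil(3.3219) = 4
height (edges) = 4

4


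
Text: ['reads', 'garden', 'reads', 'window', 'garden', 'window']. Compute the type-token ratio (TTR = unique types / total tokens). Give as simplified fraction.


Tokens: 6
Unique types: ('garden', 'reads', 'window') = 3
TTR = 3/6
Simplify: divide both by 3 -> 1/2
TTR = 1/2

1/2


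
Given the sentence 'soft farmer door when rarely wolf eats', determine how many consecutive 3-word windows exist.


Word trigrams from [7] words:
  Trigram 1: (soft farmer door)
  Trigram 2: (farmer door when)
  Trigram 3: (door when rarely)
  Trigram 4: (when rarely wolf)
  Trigram 5: (rarely wolf eats)
Total word trigrams: 7 - 2 = 5

5


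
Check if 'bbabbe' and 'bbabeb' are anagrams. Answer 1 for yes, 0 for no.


Sort characters of 'bbabbe': 'abbbbe'
Sort characters of 'bbabeb': 'abbbbe'
Sorted forms match -> they ARE anagrams
Result: 1

1


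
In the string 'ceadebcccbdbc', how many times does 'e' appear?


Scanning 'ceadebcccbdbc' for 'e':
  Position 1: 'e' -> MATCH (count: 1)
  Position 4: 'e' -> MATCH (count: 2)
Total occurrences of 'e': 2

2


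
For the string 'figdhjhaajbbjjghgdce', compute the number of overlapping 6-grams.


String 'figdhjhaajbbjjghgdce' has length L = 20.
Number of overlapping n-grams = L - n + 1
Substituting: 20 - 6 + 1 = 15

15


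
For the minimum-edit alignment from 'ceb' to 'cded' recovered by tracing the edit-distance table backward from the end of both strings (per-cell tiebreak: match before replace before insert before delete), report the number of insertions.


Edit distance = 2. Backtracking from cell (3, 4) with preference match > replace > insert > delete,
then listing the resulting alignment 'ceb' -> 'cded' left to right:
  Step 1: keep 'c'
  Step 2: insert 'd' [insertion #1]
  Step 3: keep 'e'
  Step 4: replace b->d
Total insertions: 1

1


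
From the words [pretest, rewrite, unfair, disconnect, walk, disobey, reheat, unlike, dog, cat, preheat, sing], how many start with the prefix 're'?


Checking each word for prefix 're':
  'pretest' -> no (count: 0)
  'rewrite' -> YES, starts with 're' (count: 1)
  'unfair' -> no (count: 1)
  'disconnect' -> no (count: 1)
  'walk' -> no (count: 1)
  'disobey' -> no (count: 1)
  'reheat' -> YES, starts with 're' (count: 2)
  'unlike' -> no (count: 2)
  'dog' -> no (count: 2)
  'cat' -> no (count: 2)
  'preheat' -> no (count: 2)
  'sing' -> no (count: 2)
Total with prefix 're': 2

2


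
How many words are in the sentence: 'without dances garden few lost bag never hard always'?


Counting words by splitting on spaces:
  Word 1: 'without'
  Word 2: 'dances'
  Word 3: 'garden'
  Word 4: 'few'
  Word 5: 'lost'
  Word 6: 'bag'
  Word 7: 'never'
  Word 8: 'hard'
  Word 9: 'always'
Total words: 9

9


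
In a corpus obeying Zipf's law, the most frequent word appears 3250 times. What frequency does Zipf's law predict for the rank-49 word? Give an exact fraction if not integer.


Zipf's law: freq(rank) = f1 / rank
f1 = 3250, rank = 49
freq = 3250 / 49
GCD(3250, 49) = 1
Simplified: 3250/49

3250/49


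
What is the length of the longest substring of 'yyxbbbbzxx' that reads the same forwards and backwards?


Scanning 'yyxbbbbzxx' for palindromic substrings.
Substring at positions 3-6: 'bbbb'.
Check: reverse('bbbb') = 'bbbb' -> palindrome confirmed.
Neighbouring characters ('x' / 'z') break symmetry, so it cannot extend further.
No longer palindromic substring exists; longest length = 4

4


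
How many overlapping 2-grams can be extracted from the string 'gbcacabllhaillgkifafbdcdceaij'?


String 'gbcacabllhaillgkifafbdcdceaij' has length L = 29.
Number of overlapping n-grams = L - n + 1
Substituting: 29 - 2 + 1 = 28

28


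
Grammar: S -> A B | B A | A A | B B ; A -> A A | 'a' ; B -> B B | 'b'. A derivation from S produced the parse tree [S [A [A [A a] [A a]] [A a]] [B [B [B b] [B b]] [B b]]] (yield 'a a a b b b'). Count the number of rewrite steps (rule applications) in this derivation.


Every bracketed nonterminal node [X ...] in the tree is produced by exactly one rule application.
Reading the tree off as a leftmost derivation:
  Step 1: S  =>  A B   (applied S -> A B)
  Step 2: A B  =>  A A B   (applied A -> A A)
  Step 3: A A B  =>  A A A B   (applied A -> A A)
  Step 4: A A A B  =>  a A A B   (applied A -> a)
  Step 5: a A A B  =>  a a A B   (applied A -> a)
  Step 6: a a A B  =>  a a a B   (applied A -> a)
  Step 7: a a a B  =>  a a a B B   (applied B -> B B)
  Step 8: a a a B B  =>  a a a B B B   (applied B -> B B)
  Step 9: a a a B B B  =>  a a a b B B   (applied B -> b)
  Step 10: a a a b B B  =>  a a a b b B   (applied B -> b)
  Step 11: a a a b b B  =>  a a a b b b   (applied B -> b)
Final yield: a a a b b b
Total rewrite steps: 11

11


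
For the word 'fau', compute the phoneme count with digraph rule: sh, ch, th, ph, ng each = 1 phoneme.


Parsing 'fau' greedily, digraphs first:
  'f' -> consonant phoneme (phonemes so far: 1)
  'a' -> vowel phoneme (phonemes so far: 2)
  'u' -> vowel phoneme (phonemes so far: 3)
Total phonemes: 3

3


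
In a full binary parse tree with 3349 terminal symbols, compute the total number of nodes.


Leaf nodes (terminals): 3349
Internal nodes = n - 1 = 3349 - 1 = 3348
Total = leaves + internal = 3349 + 3348 = 6697

6697


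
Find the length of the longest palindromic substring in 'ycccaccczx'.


Scanning 'ycccaccczx' for palindromic substrings.
Substring at positions 1-7: 'cccaccc'.
Check: reverse('cccaccc') = 'cccaccc' -> palindrome confirmed.
Neighbouring characters ('y' / 'z') break symmetry, so it cannot extend further.
No longer palindromic substring exists; longest length = 7

7


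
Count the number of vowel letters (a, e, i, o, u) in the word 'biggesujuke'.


Scanning each character of 'biggesujuke':
  Position 1: 'b' -> consonant (running count: 0)
  Position 2: 'i' -> vowel (running count: 1)
  Position 3: 'g' -> consonant (running count: 1)
  Position 4: 'g' -> consonant (running count: 1)
  Position 5: 'e' -> vowel (running count: 2)
  Position 6: 's' -> consonant (running count: 2)
  Position 7: 'u' -> vowel (running count: 3)
  Position 8: 'j' -> consonant (running count: 3)
  Position 9: 'u' -> vowel (running count: 4)
  Position 10: 'k' -> consonant (running count: 4)
  Position 11: 'e' -> vowel (running count: 5)
Total vowels: 5

5


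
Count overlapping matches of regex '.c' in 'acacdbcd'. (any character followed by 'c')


Pattern: .c means any character followed by 'c'.
Scanning 'acacdbcd' position-by-position:
  Pos 0: window 'ac' -> MATCH
  Pos 1: window 'ca' -> no
  Pos 2: window 'ac' -> MATCH
  Pos 3: window 'cd' -> no
  Pos 4: window 'db' -> no
  Pos 5: window 'bc' -> MATCH
  Pos 6: window 'cd' -> no
  Pos 7: window 'd' -> no
Total matches: 3

3


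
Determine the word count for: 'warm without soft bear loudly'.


Counting words by splitting on spaces:
  Word 1: 'warm'
  Word 2: 'without'
  Word 3: 'soft'
  Word 4: 'bear'
  Word 5: 'loudly'
Total words: 5

5


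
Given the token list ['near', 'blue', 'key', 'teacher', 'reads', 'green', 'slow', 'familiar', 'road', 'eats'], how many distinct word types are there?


Listing all tokens and tracking unique types:
  Token 1: 'near' -> NEW (unique so far: 1)
  Token 2: 'blue' -> NEW (unique so far: 2)
  Token 3: 'key' -> NEW (unique so far: 3)
  Token 4: 'teacher' -> NEW (unique so far: 4)
  Token 5: 'reads' -> NEW (unique so far: 5)
  Token 6: 'green' -> NEW (unique so far: 6)
  Token 7: 'slow' -> NEW (unique so far: 7)
  Token 8: 'familiar' -> NEW (unique so far: 8)
  Token 9: 'road' -> NEW (unique so far: 9)
  Token 10: 'eats' -> NEW (unique so far: 10)
Unique types: ('blue', 'eats', 'familiar', 'green', 'key', 'near', 'reads', 'road', 'slow', 'teacher')
Vocabulary size: 10

10


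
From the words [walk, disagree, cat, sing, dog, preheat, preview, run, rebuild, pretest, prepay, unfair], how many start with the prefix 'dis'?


Checking each word for prefix 'dis':
  'walk' -> no (count: 0)
  'disagree' -> YES, starts with 'dis' (count: 1)
  'cat' -> no (count: 1)
  'sing' -> no (count: 1)
  'dog' -> no (count: 1)
  'preheat' -> no (count: 1)
  'preview' -> no (count: 1)
  'run' -> no (count: 1)
  'rebuild' -> no (count: 1)
  'pretest' -> no (count: 1)
  'prepay' -> no (count: 1)
  'unfair' -> no (count: 1)
Total with prefix 'dis': 1

1


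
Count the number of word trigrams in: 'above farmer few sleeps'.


Word trigrams from [4] words:
  Trigram 1: (above farmer few)
  Trigram 2: (farmer few sleeps)
Total word trigrams: 4 - 2 = 2

2


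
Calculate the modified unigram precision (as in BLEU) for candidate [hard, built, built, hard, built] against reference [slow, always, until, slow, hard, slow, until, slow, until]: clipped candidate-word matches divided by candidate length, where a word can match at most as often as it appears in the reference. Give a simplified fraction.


Reference word counts: {'always': 1, 'hard': 1, 'slow': 4, 'until': 3}
Checking each candidate word (with clipping):
  'hard' -> in reference (ref count 1, used 1/1) -> match (matches: 1)
  'built' -> not in reference -> no match (matches: 1)
  'built' -> not in reference -> no match (matches: 1)
  'hard' -> ref count 1 already used up (1/1) -> clipped, no match (matches: 1)
  'built' -> not in reference -> no match (matches: 1)
Clipped matches: 1, Candidate length: 5
Precision = 1/5

1/5


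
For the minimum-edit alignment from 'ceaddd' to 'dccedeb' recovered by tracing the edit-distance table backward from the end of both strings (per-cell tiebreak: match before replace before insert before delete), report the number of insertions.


Edit distance = 5. Backtracking from cell (6, 7) with preference match > replace > insert > delete,
then listing the resulting alignment 'ceaddd' -> 'dccedeb' left to right:
  Step 1: insert 'd' [insertion #1]
  Step 2: keep 'c'
  Step 3: replace e->c
  Step 4: replace a->e
  Step 5: keep 'd'
  Step 6: replace d->e
  Step 7: replace d->b
Total insertions: 1

1


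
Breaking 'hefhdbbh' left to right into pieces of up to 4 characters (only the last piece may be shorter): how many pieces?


'hefhdbbh' has 8 characters.
Chunking with max size 4:
  Chunk 1: 'hefh' (positions 0-3)
  Chunk 2: 'dbbh' (positions 4-7)
Total chunks: ceil(8 / 4) = 2

2


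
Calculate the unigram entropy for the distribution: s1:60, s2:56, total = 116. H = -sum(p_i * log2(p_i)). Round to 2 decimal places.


Computing entropy H = -sum(p_i * log2(p_i)):
  s1: p = 60/116 = 0.5172, -p*log2(p) = 0.4919
  s2: p = 56/116 = 0.4828, -p*log2(p) = 0.5072
H = sum of terms = 0.9991
Rounded to 2 decimals: 1.00

1.00


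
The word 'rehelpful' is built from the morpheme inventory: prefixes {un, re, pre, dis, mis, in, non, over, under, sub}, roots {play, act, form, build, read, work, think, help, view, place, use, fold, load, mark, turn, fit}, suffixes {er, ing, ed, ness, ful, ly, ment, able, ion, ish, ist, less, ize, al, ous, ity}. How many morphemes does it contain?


Segmenting 'rehelpful' against the inventory:
  're' -> prefix (morpheme 1)
  'help' -> root (morpheme 2)
  'ful' -> suffix (morpheme 3)
Total morphemes: 3

3


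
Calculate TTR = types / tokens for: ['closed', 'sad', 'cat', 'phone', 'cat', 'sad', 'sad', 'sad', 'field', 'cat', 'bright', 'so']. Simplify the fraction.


Tokens: 12
Unique types: ('bright', 'cat', 'closed', 'field', 'phone', 'sad', 'so') = 7
TTR = 7/12
Already in lowest terms.

7/12


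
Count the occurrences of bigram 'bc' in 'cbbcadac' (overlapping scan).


Scanning 'cbbcadac' for bigram 'bc':
  Position 0: 'cb' -> no
  Position 1: 'bb' -> no
  Position 2: 'bc' -> MATCH
  Position 3: 'ca' -> no
  Position 4: 'ad' -> no
  Position 5: 'da' -> no
  Position 6: 'ac' -> no
Total matches: 1

1


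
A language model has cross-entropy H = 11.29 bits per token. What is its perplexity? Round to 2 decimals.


Perplexity formula: PP = 2^H
H = 11.29
PP = 2^11.29
Decompose: 2^11.29 = 2^11 * 2^0.29
2^11 = 2048, 2^0.29 ~ 1.2226403
PP ~ 2048 * 1.2226403 = 2503.9673344
Rounded to 2 decimals: 2503.97

2503.97


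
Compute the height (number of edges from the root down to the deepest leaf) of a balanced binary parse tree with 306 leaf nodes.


In a balanced binary tree with n leaves the deepest leaf is ceil(log2(n)) edges below the root.
log2(306) = 8.2574
ceil(8.2574) = 9
height (edges) = 9

9


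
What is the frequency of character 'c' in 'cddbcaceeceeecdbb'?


Scanning 'cddbcaceeceeecdbb' for 'c':
  Position 0: 'c' -> MATCH (count: 1)
  Position 4: 'c' -> MATCH (count: 2)
  Position 6: 'c' -> MATCH (count: 3)
  Position 9: 'c' -> MATCH (count: 4)
  Position 13: 'c' -> MATCH (count: 5)
Total occurrences of 'c': 5

5


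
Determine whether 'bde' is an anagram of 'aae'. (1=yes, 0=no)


Sort characters of 'bde': 'bde'
Sort characters of 'aae': 'aae'
Sorted forms differ -> they are NOT anagrams
Result: 0

0


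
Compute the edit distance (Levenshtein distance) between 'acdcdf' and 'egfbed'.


Building DP table for s1='acdcdf' (len 6) and s2='egfbed' (len 6):
       e  g  f  b  e  d
    0  1  2  3  4  5  6
  a 1  1  2  3  4  5  6
  c 2  2  2  3  4  5  6
  d 3  3  3  3  4  5  5
  c 4  4  4  4  4  5  6
  d 5  5  5  5  5  5  5
  f 6  6  6  5  6  6  6
Edit distance = dp[6][6] = 6

6


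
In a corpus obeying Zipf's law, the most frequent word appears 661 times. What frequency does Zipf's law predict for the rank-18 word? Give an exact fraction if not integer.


Zipf's law: freq(rank) = f1 / rank
f1 = 661, rank = 18
freq = 661 / 18
GCD(661, 18) = 1
Simplified: 661/18

661/18


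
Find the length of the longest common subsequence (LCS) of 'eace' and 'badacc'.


DP table for LCS of 'eace' and 'badacc':
       b  a  d  a  c  c
    0  0  0  0  0  0  0
  e 0  0  0  0  0  0  0
  a 0  0  1  1  1  1  1
  c 0  0  1  1  1  2  2
  e 0  0  1  1  1  2  2
LCS: 'ac'
LCS length = 2

2


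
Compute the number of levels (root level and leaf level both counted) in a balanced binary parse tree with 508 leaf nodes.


In a balanced binary tree with n leaves the deepest leaf is ceil(log2(n)) edges below the root,
so counting node levels inclusive of root and leaves gives ceil(log2(n)) + 1 levels.
log2(508) = 8.9887
ceil(8.9887) = 9
levels = 9 + 1 = 10

10


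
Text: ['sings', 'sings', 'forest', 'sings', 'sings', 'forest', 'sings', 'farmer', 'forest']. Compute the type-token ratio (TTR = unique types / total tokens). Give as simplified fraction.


Tokens: 9
Unique types: ('farmer', 'forest', 'sings') = 3
TTR = 3/9
Simplify: divide both by 3 -> 1/3
TTR = 1/3

1/3


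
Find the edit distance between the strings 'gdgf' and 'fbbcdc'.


Building DP table for s1='gdgf' (len 4) and s2='fbbcdc' (len 6):
       f  b  b  c  d  c
    0  1  2  3  4  5  6
  g 1  1  2  3  4  5  6
  d 2  2  2  3  4  4  5
  g 3  3  3  3  4  5  5
  f 4  3  4  4  4  5  6
Edit distance = dp[4][6] = 6

6


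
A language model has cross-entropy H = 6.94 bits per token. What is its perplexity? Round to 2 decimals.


Perplexity formula: PP = 2^H
H = 6.94
PP = 2^6.94
Decompose: 2^6.94 = 2^6 * 2^0.94
2^6 = 64, 2^0.94 ~ 1.9185282
PP ~ 64 * 1.9185282 = 122.7858048
Rounded to 2 decimals: 122.79

122.79


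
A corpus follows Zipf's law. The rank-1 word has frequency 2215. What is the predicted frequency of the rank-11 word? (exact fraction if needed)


Zipf's law: freq(rank) = f1 / rank
f1 = 2215, rank = 11
freq = 2215 / 11
GCD(2215, 11) = 1
Simplified: 2215/11

2215/11


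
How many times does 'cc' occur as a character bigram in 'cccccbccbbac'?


Scanning 'cccccbccbbac' for bigram 'cc':
  Position 0: 'cc' -> MATCH
  Position 1: 'cc' -> MATCH
  Position 2: 'cc' -> MATCH
  Position 3: 'cc' -> MATCH
  Position 4: 'cb' -> no
  Position 5: 'bc' -> no
  Position 6: 'cc' -> MATCH
  Position 7: 'cb' -> no
  Position 8: 'bb' -> no
  Position 9: 'ba' -> no
  Position 10: 'ac' -> no
Total matches: 5

5


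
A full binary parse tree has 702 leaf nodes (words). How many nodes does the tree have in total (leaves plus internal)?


Leaf nodes (terminals): 702
Internal nodes = n - 1 = 702 - 1 = 701
Total = leaves + internal = 702 + 701 = 1403

1403


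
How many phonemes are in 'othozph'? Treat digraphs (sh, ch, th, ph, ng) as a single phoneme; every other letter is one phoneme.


Parsing 'othozph' greedily, digraphs first:
  'o' -> vowel phoneme (phonemes so far: 1)
  'th' -> digraph (1 consonant phoneme) (phonemes so far: 2)
  'o' -> vowel phoneme (phonemes so far: 3)
  'z' -> consonant phoneme (phonemes so far: 4)
  'ph' -> digraph (1 consonant phoneme) (phonemes so far: 5)
Total phonemes: 5

5


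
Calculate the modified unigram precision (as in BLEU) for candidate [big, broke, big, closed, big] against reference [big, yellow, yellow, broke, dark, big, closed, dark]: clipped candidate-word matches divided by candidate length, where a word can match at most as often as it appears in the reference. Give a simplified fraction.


Reference word counts: {'big': 2, 'broke': 1, 'closed': 1, 'dark': 2, 'yellow': 2}
Checking each candidate word (with clipping):
  'big' -> in reference (ref count 2, used 1/2) -> match (matches: 1)
  'broke' -> in reference (ref count 1, used 1/1) -> match (matches: 2)
  'big' -> in reference (ref count 2, used 2/2) -> match (matches: 3)
  'closed' -> in reference (ref count 1, used 1/1) -> match (matches: 4)
  'big' -> ref count 2 already used up (2/2) -> clipped, no match (matches: 4)
Clipped matches: 4, Candidate length: 5
Precision = 4/5

4/5


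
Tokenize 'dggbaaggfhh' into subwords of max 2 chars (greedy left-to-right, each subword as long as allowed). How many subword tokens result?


'dggbaaggfhh' has 11 characters.
Chunking with max size 2:
  Chunk 1: 'dg' (positions 0-1)
  Chunk 2: 'gb' (positions 2-3)
  Chunk 3: 'aa' (positions 4-5)
  Chunk 4: 'gg' (positions 6-7)
  Chunk 5: 'fh' (positions 8-9)
  Chunk 6: 'h' (positions 10-10)
Total chunks: ceil(11 / 2) = 6

6


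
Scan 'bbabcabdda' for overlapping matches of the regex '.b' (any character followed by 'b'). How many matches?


Pattern: .b means any character followed by 'b'.
Scanning 'bbabcabdda' position-by-position:
  Pos 0: window 'bb' -> MATCH
  Pos 1: window 'ba' -> no
  Pos 2: window 'ab' -> MATCH
  Pos 3: window 'bc' -> no
  Pos 4: window 'ca' -> no
  Pos 5: window 'ab' -> MATCH
  Pos 6: window 'bd' -> no
  Pos 7: window 'dd' -> no
  Pos 8: window 'da' -> no
  Pos 9: window 'a' -> no
Total matches: 3

3


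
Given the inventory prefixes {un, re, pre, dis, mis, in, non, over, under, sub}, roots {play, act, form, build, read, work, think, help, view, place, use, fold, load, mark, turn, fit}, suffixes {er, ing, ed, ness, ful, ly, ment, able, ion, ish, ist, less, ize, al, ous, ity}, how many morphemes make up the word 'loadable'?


Segmenting 'loadable' against the inventory:
  'load' -> root (morpheme 1)
  'able' -> suffix (morpheme 2)
Total morphemes: 2

2


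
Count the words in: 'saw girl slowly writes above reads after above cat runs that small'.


Counting words by splitting on spaces:
  Word 1: 'saw'
  Word 2: 'girl'
  Word 3: 'slowly'
  Word 4: 'writes'
  Word 5: 'above'
  Word 6: 'reads'
  Word 7: 'after'
  Word 8: 'above'
  Word 9: 'cat'
  Word 10: 'runs'
  Word 11: 'that'
  Word 12: 'small'
Total words: 12

12


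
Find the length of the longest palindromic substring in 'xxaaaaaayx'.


Scanning 'xxaaaaaayx' for palindromic substrings.
Substring at positions 2-7: 'aaaaaa'.
Check: reverse('aaaaaa') = 'aaaaaa' -> palindrome confirmed.
Neighbouring characters ('x' / 'y') break symmetry, so it cannot extend further.
No longer palindromic substring exists; longest length = 6

6


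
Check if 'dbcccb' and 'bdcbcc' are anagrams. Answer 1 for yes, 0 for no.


Sort characters of 'dbcccb': 'bbcccd'
Sort characters of 'bdcbcc': 'bbcccd'
Sorted forms match -> they ARE anagrams
Result: 1

1


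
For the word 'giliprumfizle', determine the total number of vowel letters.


Scanning each character of 'giliprumfizle':
  Position 1: 'g' -> consonant (running count: 0)
  Position 2: 'i' -> vowel (running count: 1)
  Position 3: 'l' -> consonant (running count: 1)
  Position 4: 'i' -> vowel (running count: 2)
  Position 5: 'p' -> consonant (running count: 2)
  Position 6: 'r' -> consonant (running count: 2)
  Position 7: 'u' -> vowel (running count: 3)
  Position 8: 'm' -> consonant (running count: 3)
  Position 9: 'f' -> consonant (running count: 3)
  Position 10: 'i' -> vowel (running count: 4)
  Position 11: 'z' -> consonant (running count: 4)
  Position 12: 'l' -> consonant (running count: 4)
  Position 13: 'e' -> vowel (running count: 5)
Total vowels: 5

5


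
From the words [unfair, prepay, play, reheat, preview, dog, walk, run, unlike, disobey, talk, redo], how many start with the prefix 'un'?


Checking each word for prefix 'un':
  'unfair' -> YES, starts with 'un' (count: 1)
  'prepay' -> no (count: 1)
  'play' -> no (count: 1)
  'reheat' -> no (count: 1)
  'preview' -> no (count: 1)
  'dog' -> no (count: 1)
  'walk' -> no (count: 1)
  'run' -> no (count: 1)
  'unlike' -> YES, starts with 'un' (count: 2)
  'disobey' -> no (count: 2)
  'talk' -> no (count: 2)
  'redo' -> no (count: 2)
Total with prefix 'un': 2

2


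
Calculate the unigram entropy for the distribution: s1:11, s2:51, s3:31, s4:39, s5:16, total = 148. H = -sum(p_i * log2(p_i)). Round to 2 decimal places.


Computing entropy H = -sum(p_i * log2(p_i)):
  s1: p = 11/148 = 0.0743, -p*log2(p) = 0.2787
  s2: p = 51/148 = 0.3446, -p*log2(p) = 0.5297
  s3: p = 31/148 = 0.2095, -p*log2(p) = 0.4724
  s4: p = 39/148 = 0.2635, -p*log2(p) = 0.5070
  s5: p = 16/148 = 0.1081, -p*log2(p) = 0.3470
H = sum of terms = 2.1348
Rounded to 2 decimals: 2.13

2.13
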